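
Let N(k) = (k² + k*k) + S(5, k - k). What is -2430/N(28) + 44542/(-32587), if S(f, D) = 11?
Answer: -149518228/51454873 ≈ -2.9058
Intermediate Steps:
N(k) = 11 + 2*k² (N(k) = (k² + k*k) + 11 = (k² + k²) + 11 = 2*k² + 11 = 11 + 2*k²)
-2430/N(28) + 44542/(-32587) = -2430/(11 + 2*28²) + 44542/(-32587) = -2430/(11 + 2*784) + 44542*(-1/32587) = -2430/(11 + 1568) - 44542/32587 = -2430/1579 - 44542/32587 = -149518228/51454873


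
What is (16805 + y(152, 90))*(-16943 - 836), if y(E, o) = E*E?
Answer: -709542111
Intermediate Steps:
y(E, o) = E²
(16805 + y(152, 90))*(-16943 - 836) = (16805 + 152²)*(-16943 - 836) = (16805 + 23104)*(-17779) = 39909*(-17779) = -709542111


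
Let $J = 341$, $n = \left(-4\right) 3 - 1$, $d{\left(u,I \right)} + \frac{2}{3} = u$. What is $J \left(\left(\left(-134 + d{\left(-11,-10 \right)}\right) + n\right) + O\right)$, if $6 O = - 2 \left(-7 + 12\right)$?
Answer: $- \frac{164021}{3} \approx -54674.0$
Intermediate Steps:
$d{\left(u,I \right)} = - \frac{2}{3} + u$
$n = -13$ ($n = -12 - 1 = -13$)
$O = - \frac{5}{3}$ ($O = \frac{\left(-2\right) \left(-7 + 12\right)}{6} = \frac{\left(-2\right) 5}{6} = \frac{1}{6} \left(-10\right) = - \frac{5}{3} \approx -1.6667$)
$J \left(\left(\left(-134 + d{\left(-11,-10 \right)}\right) + n\right) + O\right) = 341 \left(\left(\left(-134 - \frac{35}{3}\right) - 13\right) - \frac{5}{3}\right) = 341 \left(\left(- \frac{437}{3} - 13\right) - \frac{5}{3}\right) = 341 \left(- \frac{476}{3} - \frac{5}{3}\right) = 341 \left(- \frac{481}{3}\right) = - \frac{164021}{3}$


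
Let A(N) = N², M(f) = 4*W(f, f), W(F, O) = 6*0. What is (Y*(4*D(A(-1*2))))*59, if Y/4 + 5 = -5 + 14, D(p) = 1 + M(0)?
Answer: 3776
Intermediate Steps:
W(F, O) = 0
M(f) = 0 (M(f) = 4*0 = 0)
D(p) = 1 (D(p) = 1 + 0 = 1)
Y = 16 (Y = -20 + 4*(-5 + 14) = -20 + 4*9 = -20 + 36 = 16)
(Y*(4*D(A(-1*2))))*59 = (16*(4*1))*59 = (16*4)*59 = 64*59 = 3776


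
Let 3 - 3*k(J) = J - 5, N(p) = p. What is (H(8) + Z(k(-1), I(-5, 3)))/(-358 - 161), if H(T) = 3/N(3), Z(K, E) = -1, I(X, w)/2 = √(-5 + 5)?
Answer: 0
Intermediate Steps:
I(X, w) = 0 (I(X, w) = 2*√(-5 + 5) = 2*√0 = 2*0 = 0)
k(J) = 8/3 - J/3 (k(J) = 1 - (J - 5)/3 = 1 - (-5 + J)/3 = 1 + (5/3 - J/3) = 8/3 - J/3)
H(T) = 1 (H(T) = 3/3 = 3*(⅓) = 1)
(H(8) + Z(k(-1), I(-5, 3)))/(-358 - 161) = (1 - 1)/(-358 - 161) = 0/(-519) = 0*(-1/519) = 0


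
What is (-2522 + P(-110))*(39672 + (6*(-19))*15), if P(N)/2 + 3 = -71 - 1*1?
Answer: -101434464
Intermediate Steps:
P(N) = -150 (P(N) = -6 + 2*(-71 - 1*1) = -6 + 2*(-71 - 1) = -6 + 2*(-72) = -6 - 144 = -150)
(-2522 + P(-110))*(39672 + (6*(-19))*15) = (-2522 - 150)*(39672 + (6*(-19))*15) = -2672*(39672 - 114*15) = -2672*(39672 - 1710) = -2672*37962 = -101434464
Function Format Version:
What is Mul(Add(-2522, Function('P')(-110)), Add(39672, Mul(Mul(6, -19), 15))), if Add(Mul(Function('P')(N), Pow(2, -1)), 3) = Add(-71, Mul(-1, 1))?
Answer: -101434464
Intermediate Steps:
Function('P')(N) = -150 (Function('P')(N) = Add(-6, Mul(2, Add(-71, Mul(-1, 1)))) = Add(-6, Mul(2, Add(-71, -1))) = Add(-6, Mul(2, -72)) = Add(-6, -144) = -150)
Mul(Add(-2522, Function('P')(-110)), Add(39672, Mul(Mul(6, -19), 15))) = Mul(Add(-2522, -150), Add(39672, Mul(Mul(6, -19), 15))) = Mul(-2672, Add(39672, Mul(-114, 15))) = Mul(-2672, Add(39672, -1710)) = Mul(-2672, 37962) = -101434464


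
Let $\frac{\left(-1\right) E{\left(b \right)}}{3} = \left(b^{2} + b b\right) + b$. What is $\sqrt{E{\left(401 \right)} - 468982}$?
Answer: $i \sqrt{1434991} \approx 1197.9 i$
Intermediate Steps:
$E{\left(b \right)} = - 6 b^{2} - 3 b$ ($E{\left(b \right)} = - 3 \left(\left(b^{2} + b b\right) + b\right) = - 3 \left(\left(b^{2} + b^{2}\right) + b\right) = - 3 \left(2 b^{2} + b\right) = - 3 \left(b + 2 b^{2}\right) = - 6 b^{2} - 3 b$)
$\sqrt{E{\left(401 \right)} - 468982} = \sqrt{\left(-3\right) 401 \left(1 + 2 \cdot 401\right) - 468982} = \sqrt{\left(-3\right) 401 \left(1 + 802\right) - 468982} = \sqrt{\left(-3\right) 401 \cdot 803 - 468982} = \sqrt{-966009 - 468982} = \sqrt{-1434991} = i \sqrt{1434991}$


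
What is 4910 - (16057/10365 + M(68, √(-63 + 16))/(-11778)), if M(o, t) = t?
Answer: 50876093/10365 + I*√47/11778 ≈ 4908.5 + 0.00058207*I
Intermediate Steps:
4910 - (16057/10365 + M(68, √(-63 + 16))/(-11778)) = 4910 - (16057/10365 + √(-63 + 16)/(-11778)) = 4910 - (16057*(1/10365) + √(-47)*(-1/11778)) = 4910 - (16057/10365 + (I*√47)*(-1/11778)) = 4910 - (16057/10365 - I*√47/11778) = 4910 + (-16057/10365 + I*√47/11778) = 50876093/10365 + I*√47/11778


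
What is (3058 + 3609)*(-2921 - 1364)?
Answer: -28568095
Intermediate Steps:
(3058 + 3609)*(-2921 - 1364) = 6667*(-4285) = -28568095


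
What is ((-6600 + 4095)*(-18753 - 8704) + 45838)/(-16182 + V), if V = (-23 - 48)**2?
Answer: -68825623/11141 ≈ -6177.7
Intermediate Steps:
V = 5041 (V = (-71)**2 = 5041)
((-6600 + 4095)*(-18753 - 8704) + 45838)/(-16182 + V) = ((-6600 + 4095)*(-18753 - 8704) + 45838)/(-16182 + 5041) = (-2505*(-27457) + 45838)/(-11141) = (68779785 + 45838)*(-1/11141) = 68825623*(-1/11141) = -68825623/11141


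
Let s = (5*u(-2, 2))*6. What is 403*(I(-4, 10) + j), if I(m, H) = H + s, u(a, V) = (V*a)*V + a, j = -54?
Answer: -138632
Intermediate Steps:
u(a, V) = a + a*V² (u(a, V) = a*V² + a = a + a*V²)
s = -300 (s = (5*(-2*(1 + 2²)))*6 = (5*(-2*(1 + 4)))*6 = (5*(-2*5))*6 = (5*(-10))*6 = -50*6 = -300)
I(m, H) = -300 + H (I(m, H) = H - 300 = -300 + H)
403*(I(-4, 10) + j) = 403*((-300 + 10) - 54) = 403*(-290 - 54) = 403*(-344) = -138632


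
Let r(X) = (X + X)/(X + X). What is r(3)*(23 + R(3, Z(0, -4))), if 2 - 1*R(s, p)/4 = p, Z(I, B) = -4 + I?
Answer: 47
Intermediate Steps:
R(s, p) = 8 - 4*p
r(X) = 1 (r(X) = (2*X)/((2*X)) = (2*X)*(1/(2*X)) = 1)
r(3)*(23 + R(3, Z(0, -4))) = 1*(23 + (8 - 4*(-4 + 0))) = 1*(23 + (8 - 4*(-4))) = 1*(23 + (8 + 16)) = 1*(23 + 24) = 1*47 = 47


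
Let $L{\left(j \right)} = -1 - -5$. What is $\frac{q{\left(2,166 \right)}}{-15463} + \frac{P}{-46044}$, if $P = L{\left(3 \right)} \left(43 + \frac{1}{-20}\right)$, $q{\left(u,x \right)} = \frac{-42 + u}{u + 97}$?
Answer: $- \frac{16120743}{4350978940} \approx -0.0037051$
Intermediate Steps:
$q{\left(u,x \right)} = \frac{-42 + u}{97 + u}$
$L{\left(j \right)} = 4$ ($L{\left(j \right)} = -1 + 5 = 4$)
$P = \frac{859}{5}$ ($P = 4 \left(43 + \frac{1}{-20}\right) = 4 \left(43 - \frac{1}{20}\right) = 4 \cdot \frac{859}{20} = \frac{859}{5} \approx 171.8$)
$\frac{q{\left(2,166 \right)}}{-15463} + \frac{P}{-46044} = \frac{\frac{1}{97 + 2} \left(-42 + 2\right)}{-15463} + \frac{859}{5 \left(-46044\right)} = \frac{1}{99} \left(-40\right) \left(- \frac{1}{15463}\right) + \frac{859}{5} \left(- \frac{1}{46044}\right) = \frac{1}{99} \left(-40\right) \left(- \frac{1}{15463}\right) - \frac{859}{230220} = \left(- \frac{40}{99}\right) \left(- \frac{1}{15463}\right) - \frac{859}{230220} = \frac{40}{1530837} - \frac{859}{230220} = - \frac{16120743}{4350978940}$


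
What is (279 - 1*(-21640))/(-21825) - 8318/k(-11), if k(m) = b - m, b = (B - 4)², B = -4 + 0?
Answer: -2442457/21825 ≈ -111.91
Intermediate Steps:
B = -4
b = 64 (b = (-4 - 4)² = (-8)² = 64)
k(m) = 64 - m
(279 - 1*(-21640))/(-21825) - 8318/k(-11) = (279 - 1*(-21640))/(-21825) - 8318/(64 - 1*(-11)) = (279 + 21640)*(-1/21825) - 8318/(64 + 11) = 21919*(-1/21825) - 8318/75 = -21919/21825 - 8318*1/75 = -21919/21825 - 8318/75 = -2442457/21825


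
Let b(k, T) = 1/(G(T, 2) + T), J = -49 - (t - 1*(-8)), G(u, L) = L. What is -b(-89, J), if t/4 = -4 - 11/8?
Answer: 2/67 ≈ 0.029851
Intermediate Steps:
t = -43/2 (t = 4*(-4 - 11/8) = 4*(-43/8) = -43/2 ≈ -21.500)
J = -71/2 (J = -49 - (-43/2 - 1*(-8)) = -49 - (-43/2 + 8) = -49 - 1*(-27/2) = -49 + 27/2 = -71/2 ≈ -35.500)
b(k, T) = 1/(2 + T)
-b(-89, J) = -1/(2 - 71/2) = -1/(-67/2) = -1*(-2/67) = 2/67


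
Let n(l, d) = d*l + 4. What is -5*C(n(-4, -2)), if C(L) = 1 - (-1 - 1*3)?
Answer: -25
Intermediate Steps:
n(l, d) = 4 + d*l
C(L) = 5 (C(L) = 1 - (-1 - 3) = 1 - 1*(-4) = 1 + 4 = 5)
-5*C(n(-4, -2)) = -5*5 = -25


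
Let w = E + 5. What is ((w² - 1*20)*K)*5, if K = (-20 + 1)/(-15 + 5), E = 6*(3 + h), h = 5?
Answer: 52991/2 ≈ 26496.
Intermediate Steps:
E = 48 (E = 6*(3 + 5) = 6*8 = 48)
w = 53 (w = 48 + 5 = 53)
K = 19/10 (K = -19/(-10) = -19*(-⅒) = 19/10 ≈ 1.9000)
((w² - 1*20)*K)*5 = ((53² - 1*20)*(19/10))*5 = ((2809 - 20)*(19/10))*5 = (2789*(19/10))*5 = (52991/10)*5 = 52991/2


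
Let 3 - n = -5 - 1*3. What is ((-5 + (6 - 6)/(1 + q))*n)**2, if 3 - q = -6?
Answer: 3025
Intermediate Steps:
q = 9 (q = 3 - 1*(-6) = 3 + 6 = 9)
n = 11 (n = 3 - (-5 - 1*3) = 3 - (-5 - 3) = 3 - 1*(-8) = 3 + 8 = 11)
((-5 + (6 - 6)/(1 + q))*n)**2 = ((-5 + (6 - 6)/(1 + 9))*11)**2 = ((-5 + 0/10)*11)**2 = ((-5 + 0*(1/10))*11)**2 = ((-5 + 0)*11)**2 = (-5*11)**2 = (-55)**2 = 3025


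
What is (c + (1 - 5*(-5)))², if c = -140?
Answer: 12996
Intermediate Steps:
(c + (1 - 5*(-5)))² = (-140 + (1 - 5*(-5)))² = (-140 + (1 + 25))² = (-140 + 26)² = (-114)² = 12996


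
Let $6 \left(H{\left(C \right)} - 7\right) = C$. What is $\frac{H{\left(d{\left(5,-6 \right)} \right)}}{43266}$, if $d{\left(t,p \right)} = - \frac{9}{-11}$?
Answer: $\frac{157}{951852} \approx 0.00016494$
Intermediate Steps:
$d{\left(t,p \right)} = \frac{9}{11}$ ($d{\left(t,p \right)} = \left(-9\right) \left(- \frac{1}{11}\right) = \frac{9}{11}$)
$H{\left(C \right)} = 7 + \frac{C}{6}$
$\frac{H{\left(d{\left(5,-6 \right)} \right)}}{43266} = \frac{7 + \frac{1}{6} \cdot \frac{9}{11}}{43266} = \left(7 + \frac{3}{22}\right) \frac{1}{43266} = \frac{157}{22} \cdot \frac{1}{43266} = \frac{157}{951852}$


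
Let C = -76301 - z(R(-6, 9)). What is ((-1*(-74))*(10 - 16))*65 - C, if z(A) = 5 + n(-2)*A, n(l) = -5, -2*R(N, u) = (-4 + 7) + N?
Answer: 94877/2 ≈ 47439.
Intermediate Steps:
R(N, u) = -3/2 - N/2 (R(N, u) = -((-4 + 7) + N)/2 = -(3 + N)/2 = -3/2 - N/2)
z(A) = 5 - 5*A
C = -152597/2 (C = -76301 - (5 - 5*(-3/2 - 1/2*(-6))) = -76301 - (5 - 5*(-3/2 + 3)) = -76301 - (5 - 5*3/2) = -76301 - (5 - 15/2) = -76301 - 1*(-5/2) = -76301 + 5/2 = -152597/2 ≈ -76299.)
((-1*(-74))*(10 - 16))*65 - C = ((-1*(-74))*(10 - 16))*65 - 1*(-152597/2) = (74*(-6))*65 + 152597/2 = -444*65 + 152597/2 = -28860 + 152597/2 = 94877/2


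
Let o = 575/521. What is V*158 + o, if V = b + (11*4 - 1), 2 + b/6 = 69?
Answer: 36632085/521 ≈ 70311.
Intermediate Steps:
o = 575/521 (o = 575*(1/521) = 575/521 ≈ 1.1036)
b = 402 (b = -12 + 6*69 = -12 + 414 = 402)
V = 445 (V = 402 + (11*4 - 1) = 402 + (44 - 1) = 402 + 43 = 445)
V*158 + o = 445*158 + 575/521 = 70310 + 575/521 = 36632085/521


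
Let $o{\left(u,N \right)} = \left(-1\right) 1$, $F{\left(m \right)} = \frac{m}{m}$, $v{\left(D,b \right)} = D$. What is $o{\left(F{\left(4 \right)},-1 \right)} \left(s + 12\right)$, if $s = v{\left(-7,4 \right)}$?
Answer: $-5$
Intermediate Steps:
$s = -7$
$F{\left(m \right)} = 1$
$o{\left(u,N \right)} = -1$
$o{\left(F{\left(4 \right)},-1 \right)} \left(s + 12\right) = - (-7 + 12) = \left(-1\right) 5 = -5$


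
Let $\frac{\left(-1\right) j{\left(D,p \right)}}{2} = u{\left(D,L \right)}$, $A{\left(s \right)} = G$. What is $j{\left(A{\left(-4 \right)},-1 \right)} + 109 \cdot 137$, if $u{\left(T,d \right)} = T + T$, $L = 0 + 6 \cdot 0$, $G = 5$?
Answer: $14913$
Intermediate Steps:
$A{\left(s \right)} = 5$
$L = 0$ ($L = 0 + 0 = 0$)
$u{\left(T,d \right)} = 2 T$
$j{\left(D,p \right)} = - 4 D$ ($j{\left(D,p \right)} = - 2 \cdot 2 D = - 4 D$)
$j{\left(A{\left(-4 \right)},-1 \right)} + 109 \cdot 137 = \left(-4\right) 5 + 109 \cdot 137 = -20 + 14933 = 14913$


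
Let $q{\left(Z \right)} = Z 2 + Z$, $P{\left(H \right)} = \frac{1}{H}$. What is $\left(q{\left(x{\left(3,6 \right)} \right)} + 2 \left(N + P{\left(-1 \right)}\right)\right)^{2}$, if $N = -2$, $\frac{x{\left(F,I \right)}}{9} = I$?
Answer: $24336$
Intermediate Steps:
$x{\left(F,I \right)} = 9 I$
$q{\left(Z \right)} = 3 Z$ ($q{\left(Z \right)} = 2 Z + Z = 3 Z$)
$\left(q{\left(x{\left(3,6 \right)} \right)} + 2 \left(N + P{\left(-1 \right)}\right)\right)^{2} = \left(3 \cdot 9 \cdot 6 + 2 \left(-2 + \frac{1}{-1}\right)\right)^{2} = \left(3 \cdot 54 + 2 \left(-2 - 1\right)\right)^{2} = \left(162 + 2 \left(-3\right)\right)^{2} = \left(162 - 6\right)^{2} = 156^{2} = 24336$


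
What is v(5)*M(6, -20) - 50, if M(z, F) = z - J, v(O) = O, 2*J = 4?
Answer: -30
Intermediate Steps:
J = 2 (J = (½)*4 = 2)
M(z, F) = -2 + z (M(z, F) = z - 1*2 = z - 2 = -2 + z)
v(5)*M(6, -20) - 50 = 5*(-2 + 6) - 50 = 5*4 - 50 = 20 - 50 = -30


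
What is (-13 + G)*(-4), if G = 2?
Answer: 44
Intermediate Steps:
(-13 + G)*(-4) = (-13 + 2)*(-4) = -11*(-4) = 44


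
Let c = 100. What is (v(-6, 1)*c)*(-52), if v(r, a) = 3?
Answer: -15600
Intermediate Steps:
(v(-6, 1)*c)*(-52) = (3*100)*(-52) = 300*(-52) = -15600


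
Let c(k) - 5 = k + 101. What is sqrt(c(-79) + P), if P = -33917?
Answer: I*sqrt(33890) ≈ 184.09*I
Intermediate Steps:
c(k) = 106 + k (c(k) = 5 + (k + 101) = 5 + (101 + k) = 106 + k)
sqrt(c(-79) + P) = sqrt((106 - 79) - 33917) = sqrt(27 - 33917) = sqrt(-33890) = I*sqrt(33890)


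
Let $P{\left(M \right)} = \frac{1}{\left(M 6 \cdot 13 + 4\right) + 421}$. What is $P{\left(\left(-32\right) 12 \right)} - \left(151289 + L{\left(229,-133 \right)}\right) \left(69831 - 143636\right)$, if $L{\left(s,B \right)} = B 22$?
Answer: $\frac{323318618985304}{29527} \approx 1.095 \cdot 10^{10}$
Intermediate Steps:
$L{\left(s,B \right)} = 22 B$
$P{\left(M \right)} = \frac{1}{425 + 78 M}$ ($P{\left(M \right)} = \frac{1}{\left(6 M 13 + 4\right) + 421} = \frac{1}{\left(78 M + 4\right) + 421} = \frac{1}{\left(4 + 78 M\right) + 421} = \frac{1}{425 + 78 M}$)
$P{\left(\left(-32\right) 12 \right)} - \left(151289 + L{\left(229,-133 \right)}\right) \left(69831 - 143636\right) = \frac{1}{425 + 78 \left(\left(-32\right) 12\right)} - \left(151289 + 22 \left(-133\right)\right) \left(69831 - 143636\right) = \frac{1}{425 + 78 \left(-384\right)} - \left(151289 - 2926\right) \left(-73805\right) = \frac{1}{425 - 29952} - 148363 \left(-73805\right) = \frac{1}{-29527} - -10949931215 = - \frac{1}{29527} + 10949931215 = \frac{323318618985304}{29527}$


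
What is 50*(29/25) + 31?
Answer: 89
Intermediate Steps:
50*(29/25) + 31 = 58 + 31 = 89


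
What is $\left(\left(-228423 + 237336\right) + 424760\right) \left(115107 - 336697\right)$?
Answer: $-96097600070$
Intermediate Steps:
$\left(\left(-228423 + 237336\right) + 424760\right) \left(115107 - 336697\right) = \left(8913 + 424760\right) \left(-221590\right) = 433673 \left(-221590\right) = -96097600070$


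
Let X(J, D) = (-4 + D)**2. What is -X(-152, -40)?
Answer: -1936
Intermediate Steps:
-X(-152, -40) = -(-4 - 40)**2 = -1*(-44)**2 = -1*1936 = -1936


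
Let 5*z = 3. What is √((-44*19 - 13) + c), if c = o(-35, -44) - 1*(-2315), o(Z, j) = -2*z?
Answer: 2*√9155/5 ≈ 38.273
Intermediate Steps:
z = ⅗ (z = (⅕)*3 = ⅗ ≈ 0.60000)
o(Z, j) = -6/5 (o(Z, j) = -2*⅗ = -6/5)
c = 11569/5 (c = -6/5 - 1*(-2315) = -6/5 + 2315 = 11569/5 ≈ 2313.8)
√((-44*19 - 13) + c) = √((-44*19 - 13) + 11569/5) = √((-836 - 13) + 11569/5) = √(-849 + 11569/5) = √(7324/5) = 2*√9155/5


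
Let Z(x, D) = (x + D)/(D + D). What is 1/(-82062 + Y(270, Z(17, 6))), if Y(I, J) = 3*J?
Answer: -4/328225 ≈ -1.2187e-5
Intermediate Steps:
Z(x, D) = (D + x)/(2*D) (Z(x, D) = (D + x)/((2*D)) = (D + x)*(1/(2*D)) = (D + x)/(2*D))
1/(-82062 + Y(270, Z(17, 6))) = 1/(-82062 + 3*((1/2)*(6 + 17)/6)) = 1/(-82062 + 3*((1/2)*(1/6)*23)) = 1/(-82062 + 3*(23/12)) = 1/(-82062 + 23/4) = 1/(-328225/4) = -4/328225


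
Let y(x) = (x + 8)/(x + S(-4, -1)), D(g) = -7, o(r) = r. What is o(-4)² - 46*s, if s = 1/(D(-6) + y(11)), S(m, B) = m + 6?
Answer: 875/36 ≈ 24.306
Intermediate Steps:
S(m, B) = 6 + m
y(x) = (8 + x)/(2 + x) (y(x) = (x + 8)/(x + (6 - 4)) = (8 + x)/(x + 2) = (8 + x)/(2 + x))
s = -13/72 (s = 1/(-7 + (8 + 11)/(2 + 11)) = 1/(-7 + 19/13) = 1/(-72/13) = -13/72 ≈ -0.18056)
o(-4)² - 46*s = (-4)² - 46*(-13/72) = 16 + 299/36 = 875/36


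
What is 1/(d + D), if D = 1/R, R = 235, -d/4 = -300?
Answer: 235/282001 ≈ 0.00083333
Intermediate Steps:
d = 1200 (d = -4*(-300) = 1200)
D = 1/235 ≈ 0.0042553
1/(d + D) = 1/(1200 + 1/235) = 1/(282001/235) = 235/282001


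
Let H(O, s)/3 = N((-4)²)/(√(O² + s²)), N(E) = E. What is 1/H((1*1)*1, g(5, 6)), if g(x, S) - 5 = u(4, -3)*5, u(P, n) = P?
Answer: √626/48 ≈ 0.52125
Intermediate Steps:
g(x, S) = 25 (g(x, S) = 5 + 4*5 = 5 + 20 = 25)
H(O, s) = 48/√(O² + s²) (H(O, s) = 3*((-4)²/(√(O² + s²))) = 3*(16/√(O² + s²)) = 48/√(O² + s²))
1/H((1*1)*1, g(5, 6)) = 1/(48/√(((1*1)*1)² + 25²)) = 1/(48/√((1*1)² + 625)) = 1/(48/√(1² + 625)) = 1/(48/√(1 + 625)) = 1/(48/√626) = 1/(48*(√626/626)) = 1/(24*√626/313) = √626/48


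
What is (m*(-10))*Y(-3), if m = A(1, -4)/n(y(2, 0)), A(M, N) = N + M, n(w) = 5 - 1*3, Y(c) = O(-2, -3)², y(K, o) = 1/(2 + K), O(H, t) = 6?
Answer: 540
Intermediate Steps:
Y(c) = 36 (Y(c) = 6² = 36)
n(w) = 2 (n(w) = 5 - 3 = 2)
A(M, N) = M + N
m = -3/2 (m = (1 - 4)/2 = -3*½ = -3/2 ≈ -1.5000)
(m*(-10))*Y(-3) = -3/2*(-10)*36 = 15*36 = 540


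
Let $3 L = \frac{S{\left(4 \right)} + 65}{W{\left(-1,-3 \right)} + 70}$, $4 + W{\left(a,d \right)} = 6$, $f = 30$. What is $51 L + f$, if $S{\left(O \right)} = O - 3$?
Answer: $\frac{547}{12} \approx 45.583$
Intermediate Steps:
$S{\left(O \right)} = -3 + O$
$W{\left(a,d \right)} = 2$ ($W{\left(a,d \right)} = -4 + 6 = 2$)
$L = \frac{11}{36}$ ($L = \frac{\left(\left(-3 + 4\right) + 65\right) \frac{1}{2 + 70}}{3} = \frac{\left(1 + 65\right) \frac{1}{72}}{3} = \frac{66 \cdot \frac{1}{72}}{3} = \frac{1}{3} \cdot \frac{11}{12} = \frac{11}{36} \approx 0.30556$)
$51 L + f = 51 \cdot \frac{11}{36} + 30 = \frac{187}{12} + 30 = \frac{547}{12}$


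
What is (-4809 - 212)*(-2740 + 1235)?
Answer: 7556605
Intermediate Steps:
(-4809 - 212)*(-2740 + 1235) = -5021*(-1505) = 7556605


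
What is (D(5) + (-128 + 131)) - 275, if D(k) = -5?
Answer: -277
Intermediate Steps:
(D(5) + (-128 + 131)) - 275 = (-5 + (-128 + 131)) - 275 = (-5 + 3) - 275 = -2 - 275 = -277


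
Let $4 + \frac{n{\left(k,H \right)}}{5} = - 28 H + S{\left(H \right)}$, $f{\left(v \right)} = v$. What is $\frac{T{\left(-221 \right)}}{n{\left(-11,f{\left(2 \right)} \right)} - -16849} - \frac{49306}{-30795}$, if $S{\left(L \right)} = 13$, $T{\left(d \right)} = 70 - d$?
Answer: $\frac{30671527}{18949190} \approx 1.6186$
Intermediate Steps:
$n{\left(k,H \right)} = 45 - 140 H$ ($n{\left(k,H \right)} = -20 + 5 \left(- 28 H + 13\right) = -20 + 5 \left(13 - 28 H\right) = -20 - \left(-65 + 140 H\right) = 45 - 140 H$)
$\frac{T{\left(-221 \right)}}{n{\left(-11,f{\left(2 \right)} \right)} - -16849} - \frac{49306}{-30795} = \frac{70 - -221}{\left(45 - 280\right) - -16849} - \frac{49306}{-30795} = \frac{70 + 221}{\left(45 - 280\right) + 16849} - - \frac{49306}{30795} = \frac{291}{-235 + 16849} + \frac{49306}{30795} = \frac{291}{16614} + \frac{49306}{30795} = 291 \cdot \frac{1}{16614} + \frac{49306}{30795} = \frac{97}{5538} + \frac{49306}{30795} = \frac{30671527}{18949190}$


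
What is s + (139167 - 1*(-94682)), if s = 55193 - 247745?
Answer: 41297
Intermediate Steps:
s = -192552
s + (139167 - 1*(-94682)) = -192552 + (139167 - 1*(-94682)) = -192552 + (139167 + 94682) = -192552 + 233849 = 41297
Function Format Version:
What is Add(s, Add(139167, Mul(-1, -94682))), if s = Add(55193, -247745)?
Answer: 41297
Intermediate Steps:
s = -192552
Add(s, Add(139167, Mul(-1, -94682))) = Add(-192552, Add(139167, Mul(-1, -94682))) = Add(-192552, Add(139167, 94682)) = Add(-192552, 233849) = 41297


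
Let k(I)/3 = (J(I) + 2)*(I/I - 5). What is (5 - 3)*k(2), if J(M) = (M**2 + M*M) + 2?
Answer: -288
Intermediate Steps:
J(M) = 2 + 2*M**2 (J(M) = (M**2 + M**2) + 2 = 2*M**2 + 2 = 2 + 2*M**2)
k(I) = -48 - 24*I**2 (k(I) = 3*(((2 + 2*I**2) + 2)*(I/I - 5)) = 3*((4 + 2*I**2)*(1 - 5)) = 3*((4 + 2*I**2)*(-4)) = 3*(-16 - 8*I**2) = -48 - 24*I**2)
(5 - 3)*k(2) = (5 - 3)*(-48 - 24*2**2) = 2*(-48 - 24*4) = 2*(-48 - 96) = 2*(-144) = -288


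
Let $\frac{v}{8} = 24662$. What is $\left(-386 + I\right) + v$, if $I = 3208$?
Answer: $200118$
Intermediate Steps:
$v = 197296$ ($v = 8 \cdot 24662 = 197296$)
$\left(-386 + I\right) + v = \left(-386 + 3208\right) + 197296 = 2822 + 197296 = 200118$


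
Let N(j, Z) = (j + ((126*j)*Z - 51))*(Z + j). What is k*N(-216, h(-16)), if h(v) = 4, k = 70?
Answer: 1619504040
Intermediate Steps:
N(j, Z) = (Z + j)*(-51 + j + 126*Z*j) (N(j, Z) = (j + (126*Z*j - 51))*(Z + j) = (j + (-51 + 126*Z*j))*(Z + j) = (-51 + j + 126*Z*j)*(Z + j) = (Z + j)*(-51 + j + 126*Z*j))
k*N(-216, h(-16)) = 70*((-216)² - 51*4 - 51*(-216) + 4*(-216) + 126*4*(-216)² + 126*(-216)*4²) = 70*(46656 - 204 + 11016 - 864 + 126*4*46656 + 126*(-216)*16) = 70*(46656 - 204 + 11016 - 864 + 23514624 - 435456) = 70*23135772 = 1619504040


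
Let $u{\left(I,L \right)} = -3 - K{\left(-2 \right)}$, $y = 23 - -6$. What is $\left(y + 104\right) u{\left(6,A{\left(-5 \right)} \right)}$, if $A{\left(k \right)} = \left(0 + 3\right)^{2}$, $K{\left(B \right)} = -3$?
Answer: $0$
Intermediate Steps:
$A{\left(k \right)} = 9$ ($A{\left(k \right)} = 3^{2} = 9$)
$y = 29$ ($y = 23 + 6 = 29$)
$u{\left(I,L \right)} = 0$ ($u{\left(I,L \right)} = -3 - -3 = -3 + 3 = 0$)
$\left(y + 104\right) u{\left(6,A{\left(-5 \right)} \right)} = \left(29 + 104\right) 0 = 133 \cdot 0 = 0$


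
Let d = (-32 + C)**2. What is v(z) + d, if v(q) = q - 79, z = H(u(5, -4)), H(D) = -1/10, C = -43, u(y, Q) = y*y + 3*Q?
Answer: 55459/10 ≈ 5545.9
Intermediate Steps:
u(y, Q) = y**2 + 3*Q
H(D) = -1/10 (H(D) = -1*1/10 = -1/10)
d = 5625 (d = (-32 - 43)**2 = (-75)**2 = 5625)
z = -1/10 ≈ -0.10000
v(q) = -79 + q
v(z) + d = (-79 - 1/10) + 5625 = -791/10 + 5625 = 55459/10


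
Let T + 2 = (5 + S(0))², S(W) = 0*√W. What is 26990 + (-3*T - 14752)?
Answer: 12169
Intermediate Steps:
S(W) = 0
T = 23 (T = -2 + (5 + 0)² = -2 + 5² = -2 + 25 = 23)
26990 + (-3*T - 14752) = 26990 + (-3*23 - 14752) = 26990 + (-69 - 14752) = 26990 - 14821 = 12169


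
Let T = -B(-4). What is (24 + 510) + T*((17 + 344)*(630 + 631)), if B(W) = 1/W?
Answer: 457357/4 ≈ 1.1434e+5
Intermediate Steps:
T = ¼ (T = -1/(-4) = -1*(-¼) = ¼ ≈ 0.25000)
(24 + 510) + T*((17 + 344)*(630 + 631)) = (24 + 510) + ((17 + 344)*(630 + 631))/4 = 534 + (361*1261)/4 = 534 + (¼)*455221 = 534 + 455221/4 = 457357/4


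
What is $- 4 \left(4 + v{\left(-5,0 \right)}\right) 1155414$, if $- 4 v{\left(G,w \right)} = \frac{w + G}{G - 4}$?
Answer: $- \frac{53534182}{3} \approx -1.7845 \cdot 10^{7}$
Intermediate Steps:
$v{\left(G,w \right)} = - \frac{G + w}{4 \left(-4 + G\right)}$ ($v{\left(G,w \right)} = - \frac{\left(w + G\right) \frac{1}{G - 4}}{4} = - \frac{\left(G + w\right) \frac{1}{-4 + G}}{4} = - \frac{\frac{1}{-4 + G} \left(G + w\right)}{4} = - \frac{G + w}{4 \left(-4 + G\right)}$)
$- 4 \left(4 + v{\left(-5,0 \right)}\right) 1155414 = - 4 \left(4 + \frac{\left(-1\right) \left(-5\right) - 0}{4 \left(-4 - 5\right)}\right) 1155414 = - 4 \left(4 + \frac{5 + 0}{4 \left(-9\right)}\right) 1155414 = - 4 \left(4 + \frac{1}{4} \left(- \frac{1}{9}\right) 5\right) 1155414 = - 4 \left(4 - \frac{5}{36}\right) 1155414 = \left(-4\right) \frac{139}{36} \cdot 1155414 = \left(- \frac{139}{9}\right) 1155414 = - \frac{53534182}{3}$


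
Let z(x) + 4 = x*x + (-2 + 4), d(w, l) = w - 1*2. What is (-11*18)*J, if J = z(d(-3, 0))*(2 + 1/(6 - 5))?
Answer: -13662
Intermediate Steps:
d(w, l) = -2 + w (d(w, l) = w - 2 = -2 + w)
z(x) = -2 + x² (z(x) = -4 + (x*x + (-2 + 4)) = -4 + (x² + 2) = -4 + (2 + x²) = -2 + x²)
J = 69 (J = (-2 + (-2 - 3)²)*(2 + 1/(6 - 5)) = (-2 + (-5)²)*(2 + 1/1) = (-2 + 25)*(2 + 1) = 23*3 = 69)
(-11*18)*J = -11*18*69 = -198*69 = -13662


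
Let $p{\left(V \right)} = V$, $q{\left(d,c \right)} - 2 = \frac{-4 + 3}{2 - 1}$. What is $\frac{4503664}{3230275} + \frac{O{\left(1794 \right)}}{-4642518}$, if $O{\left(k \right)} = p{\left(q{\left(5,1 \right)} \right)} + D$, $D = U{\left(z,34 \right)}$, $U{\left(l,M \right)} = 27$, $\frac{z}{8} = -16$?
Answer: $\frac{10454125369126}{7498304916225} \approx 1.3942$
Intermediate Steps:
$z = -128$ ($z = 8 \left(-16\right) = -128$)
$q{\left(d,c \right)} = 1$ ($q{\left(d,c \right)} = 2 + \frac{-4 + 3}{2 - 1} = 2 - 1^{-1} = 2 - 1 = 1$)
$D = 27$
$O{\left(k \right)} = 28$ ($O{\left(k \right)} = 1 + 27 = 28$)
$\frac{4503664}{3230275} + \frac{O{\left(1794 \right)}}{-4642518} = \frac{4503664}{3230275} + \frac{28}{-4642518} = 4503664 \cdot \frac{1}{3230275} + 28 \left(- \frac{1}{4642518}\right) = \frac{4503664}{3230275} - \frac{14}{2321259} = \frac{10454125369126}{7498304916225}$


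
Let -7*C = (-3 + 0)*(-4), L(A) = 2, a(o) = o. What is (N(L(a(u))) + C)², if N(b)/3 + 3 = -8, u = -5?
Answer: 59049/49 ≈ 1205.1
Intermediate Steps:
N(b) = -33 (N(b) = -9 + 3*(-8) = -9 - 24 = -33)
C = -12/7 (C = -(-3 + 0)*(-4)/7 = -(-3)*(-4)/7 = -⅐*12 = -12/7 ≈ -1.7143)
(N(L(a(u))) + C)² = (-33 - 12/7)² = (-243/7)² = 59049/49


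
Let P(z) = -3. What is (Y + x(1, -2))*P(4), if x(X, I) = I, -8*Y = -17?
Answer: -3/8 ≈ -0.37500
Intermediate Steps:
Y = 17/8 (Y = -1/8*(-17) = 17/8 ≈ 2.1250)
(Y + x(1, -2))*P(4) = (17/8 - 2)*(-3) = (1/8)*(-3) = -3/8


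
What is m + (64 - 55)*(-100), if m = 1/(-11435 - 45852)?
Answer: -51558301/57287 ≈ -900.00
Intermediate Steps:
m = -1/57287 (m = 1/(-57287) = -1/57287 ≈ -1.7456e-5)
m + (64 - 55)*(-100) = -1/57287 + (64 - 55)*(-100) = -1/57287 + 9*(-100) = -1/57287 - 900 = -51558301/57287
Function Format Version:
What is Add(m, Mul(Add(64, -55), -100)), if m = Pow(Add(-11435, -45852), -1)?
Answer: Rational(-51558301, 57287) ≈ -900.00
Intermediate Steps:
m = Rational(-1, 57287) (m = Pow(-57287, -1) = Rational(-1, 57287) ≈ -1.7456e-5)
Add(m, Mul(Add(64, -55), -100)) = Add(Rational(-1, 57287), Mul(Add(64, -55), -100)) = Add(Rational(-1, 57287), Mul(9, -100)) = Add(Rational(-1, 57287), -900) = Rational(-51558301, 57287)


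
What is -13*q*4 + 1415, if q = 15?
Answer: 635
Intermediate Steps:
-13*q*4 + 1415 = -13*15*4 + 1415 = -195*4 + 1415 = -780 + 1415 = 635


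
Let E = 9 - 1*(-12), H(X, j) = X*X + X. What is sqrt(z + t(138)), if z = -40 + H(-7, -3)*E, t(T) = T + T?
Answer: sqrt(1118) ≈ 33.437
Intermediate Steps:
t(T) = 2*T
H(X, j) = X + X**2 (H(X, j) = X**2 + X = X + X**2)
E = 21 (E = 9 + 12 = 21)
z = 842 (z = -40 - 7*(1 - 7)*21 = -40 - 7*(-6)*21 = -40 + 42*21 = -40 + 882 = 842)
sqrt(z + t(138)) = sqrt(842 + 2*138) = sqrt(842 + 276) = sqrt(1118)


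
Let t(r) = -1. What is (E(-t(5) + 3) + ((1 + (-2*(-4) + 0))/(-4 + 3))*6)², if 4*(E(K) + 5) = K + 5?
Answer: 51529/16 ≈ 3220.6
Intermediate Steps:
E(K) = -15/4 + K/4 (E(K) = -5 + (K + 5)/4 = -5 + (5 + K)/4 = -5 + (5/4 + K/4) = -15/4 + K/4)
(E(-t(5) + 3) + ((1 + (-2*(-4) + 0))/(-4 + 3))*6)² = ((-15/4 + (-1*(-1) + 3)/4) + ((1 + (-2*(-4) + 0))/(-4 + 3))*6)² = ((-15/4 + (1 + 3)/4) + ((1 + (8 + 0))/(-1))*6)² = ((-15/4 + (¼)*4) + ((1 + 8)*(-1))*6)² = ((-15/4 + 1) + (9*(-1))*6)² = (-11/4 - 9*6)² = (-11/4 - 54)² = (-227/4)² = 51529/16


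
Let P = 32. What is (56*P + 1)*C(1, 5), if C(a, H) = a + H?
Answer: 10758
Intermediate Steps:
C(a, H) = H + a
(56*P + 1)*C(1, 5) = (56*32 + 1)*(5 + 1) = (1792 + 1)*6 = 1793*6 = 10758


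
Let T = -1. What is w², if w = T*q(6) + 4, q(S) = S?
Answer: 4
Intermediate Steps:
w = -2 (w = -1*6 + 4 = -6 + 4 = -2)
w² = (-2)² = 4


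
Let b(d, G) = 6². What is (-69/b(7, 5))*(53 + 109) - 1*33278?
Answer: -67177/2 ≈ -33589.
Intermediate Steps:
b(d, G) = 36
(-69/b(7, 5))*(53 + 109) - 1*33278 = (-69/36)*(53 + 109) - 1*33278 = -69*1/36*162 - 33278 = -23/12*162 - 33278 = -621/2 - 33278 = -67177/2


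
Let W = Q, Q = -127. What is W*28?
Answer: -3556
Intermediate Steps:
W = -127
W*28 = -127*28 = -3556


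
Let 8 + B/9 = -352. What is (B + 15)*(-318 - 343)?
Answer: 2131725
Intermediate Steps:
B = -3240 (B = -72 + 9*(-352) = -72 - 3168 = -3240)
(B + 15)*(-318 - 343) = (-3240 + 15)*(-318 - 343) = -3225*(-661) = 2131725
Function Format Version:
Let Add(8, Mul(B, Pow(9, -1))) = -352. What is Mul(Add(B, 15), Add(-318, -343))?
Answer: 2131725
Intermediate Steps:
B = -3240 (B = Add(-72, Mul(9, -352)) = Add(-72, -3168) = -3240)
Mul(Add(B, 15), Add(-318, -343)) = Mul(Add(-3240, 15), Add(-318, -343)) = Mul(-3225, -661) = 2131725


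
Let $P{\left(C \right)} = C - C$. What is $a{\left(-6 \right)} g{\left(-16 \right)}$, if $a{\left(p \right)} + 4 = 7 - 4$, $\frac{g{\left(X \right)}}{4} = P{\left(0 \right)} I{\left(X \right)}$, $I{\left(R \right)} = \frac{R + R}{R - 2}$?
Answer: $0$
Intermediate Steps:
$P{\left(C \right)} = 0$
$I{\left(R \right)} = \frac{2 R}{-2 + R}$
$g{\left(X \right)} = 0$ ($g{\left(X \right)} = 4 \cdot 0 \frac{2 X}{-2 + X} = 4 \cdot 0 = 0$)
$a{\left(p \right)} = -1$ ($a{\left(p \right)} = -4 + \left(7 - 4\right) = -4 + 3 = -1$)
$a{\left(-6 \right)} g{\left(-16 \right)} = \left(-1\right) 0 = 0$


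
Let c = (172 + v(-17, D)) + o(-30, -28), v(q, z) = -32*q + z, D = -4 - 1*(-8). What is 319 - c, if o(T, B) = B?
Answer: -373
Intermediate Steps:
D = 4 (D = -4 + 8 = 4)
v(q, z) = z - 32*q
c = 692 (c = (172 + (4 - 32*(-17))) - 28 = (172 + (4 + 544)) - 28 = (172 + 548) - 28 = 720 - 28 = 692)
319 - c = 319 - 1*692 = 319 - 692 = -373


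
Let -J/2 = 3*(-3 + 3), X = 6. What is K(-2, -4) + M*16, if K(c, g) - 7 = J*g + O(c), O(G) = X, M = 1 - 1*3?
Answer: -19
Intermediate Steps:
M = -2 (M = 1 - 3 = -2)
O(G) = 6
J = 0 (J = -6*(-3 + 3) = -6*0 = -2*0 = 0)
K(c, g) = 13 (K(c, g) = 7 + (0*g + 6) = 7 + (0 + 6) = 7 + 6 = 13)
K(-2, -4) + M*16 = 13 - 2*16 = 13 - 32 = -19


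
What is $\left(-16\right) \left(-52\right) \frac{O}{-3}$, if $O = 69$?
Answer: $-19136$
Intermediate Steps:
$\left(-16\right) \left(-52\right) \frac{O}{-3} = \left(-16\right) \left(-52\right) \frac{69}{-3} = 832 \cdot 69 \left(- \frac{1}{3}\right) = 832 \left(-23\right) = -19136$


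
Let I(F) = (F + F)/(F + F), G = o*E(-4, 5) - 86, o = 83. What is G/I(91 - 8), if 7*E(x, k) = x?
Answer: -934/7 ≈ -133.43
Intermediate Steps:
E(x, k) = x/7
G = -934/7 (G = 83*((1/7)*(-4)) - 86 = 83*(-4/7) - 86 = -332/7 - 86 = -934/7 ≈ -133.43)
I(F) = 1 (I(F) = (2*F)/((2*F)) = (2*F)*(1/(2*F)) = 1)
G/I(91 - 8) = -934/7/1 = -934/7*1 = -934/7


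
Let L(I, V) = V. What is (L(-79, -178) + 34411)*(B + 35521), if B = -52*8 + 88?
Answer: 1204761969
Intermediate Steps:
B = -328 (B = -416 + 88 = -328)
(L(-79, -178) + 34411)*(B + 35521) = (-178 + 34411)*(-328 + 35521) = 34233*35193 = 1204761969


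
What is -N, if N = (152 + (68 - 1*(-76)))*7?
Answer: -2072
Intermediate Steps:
N = 2072 (N = (152 + (68 + 76))*7 = (152 + 144)*7 = 296*7 = 2072)
-N = -1*2072 = -2072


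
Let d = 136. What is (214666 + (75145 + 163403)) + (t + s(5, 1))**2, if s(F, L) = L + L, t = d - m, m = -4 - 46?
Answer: 488558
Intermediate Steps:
m = -50
t = 186 (t = 136 - 1*(-50) = 136 + 50 = 186)
s(F, L) = 2*L
(214666 + (75145 + 163403)) + (t + s(5, 1))**2 = (214666 + (75145 + 163403)) + (186 + 2*1)**2 = (214666 + 238548) + (186 + 2)**2 = 453214 + 188**2 = 453214 + 35344 = 488558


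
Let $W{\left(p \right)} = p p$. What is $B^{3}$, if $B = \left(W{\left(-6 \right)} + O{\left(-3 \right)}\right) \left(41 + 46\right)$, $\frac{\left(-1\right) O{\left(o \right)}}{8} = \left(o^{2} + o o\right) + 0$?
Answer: $-829524131136$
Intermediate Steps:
$W{\left(p \right)} = p^{2}$
$O{\left(o \right)} = - 16 o^{2}$ ($O{\left(o \right)} = - 8 \left(\left(o^{2} + o o\right) + 0\right) = - 8 \left(\left(o^{2} + o^{2}\right) + 0\right) = - 8 \left(2 o^{2} + 0\right) = - 8 \cdot 2 o^{2} = - 16 o^{2}$)
$B = -9396$ ($B = \left(\left(-6\right)^{2} - 16 \left(-3\right)^{2}\right) \left(41 + 46\right) = \left(36 - 144\right) 87 = \left(-108\right) 87 = -9396$)
$B^{3} = \left(-9396\right)^{3} = -829524131136$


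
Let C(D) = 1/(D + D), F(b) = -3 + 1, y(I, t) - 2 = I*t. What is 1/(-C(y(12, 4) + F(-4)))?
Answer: -96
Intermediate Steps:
y(I, t) = 2 + I*t
F(b) = -2
C(D) = 1/(2*D)
1/(-C(y(12, 4) + F(-4))) = 1/(-1/(2*((2 + 12*4) - 2))) = 1/(-1/(2*((2 + 48) - 2))) = 1/(-1/(2*(50 - 2))) = 1/(-1/(2*48)) = 1/(-1*1/96) = 1/(-1/96) = -96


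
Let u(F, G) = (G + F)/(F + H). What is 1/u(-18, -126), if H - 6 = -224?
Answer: 59/36 ≈ 1.6389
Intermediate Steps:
H = -218 (H = 6 - 224 = -218)
u(F, G) = (F + G)/(-218 + F) (u(F, G) = (G + F)/(F - 218) = (F + G)/(-218 + F))
1/u(-18, -126) = 1/((-18 - 126)/(-218 - 18)) = 1/(-144/(-236)) = 1/(-1/236*(-144)) = 1/(36/59) = 59/36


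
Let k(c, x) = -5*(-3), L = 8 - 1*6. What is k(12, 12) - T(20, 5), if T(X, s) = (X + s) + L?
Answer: -12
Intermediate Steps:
L = 2 (L = 8 - 6 = 2)
k(c, x) = 15
T(X, s) = 2 + X + s (T(X, s) = (X + s) + 2 = 2 + X + s)
k(12, 12) - T(20, 5) = 15 - (2 + 20 + 5) = 15 - 1*27 = 15 - 27 = -12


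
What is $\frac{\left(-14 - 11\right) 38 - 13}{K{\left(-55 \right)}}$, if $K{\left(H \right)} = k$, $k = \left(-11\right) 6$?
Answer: $\frac{321}{22} \approx 14.591$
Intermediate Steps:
$k = -66$
$K{\left(H \right)} = -66$
$\frac{\left(-14 - 11\right) 38 - 13}{K{\left(-55 \right)}} = \frac{\left(-14 - 11\right) 38 - 13}{-66} = \left(\left(-14 - 11\right) 38 - 13\right) \left(- \frac{1}{66}\right) = \left(\left(-25\right) 38 - 13\right) \left(- \frac{1}{66}\right) = \left(-950 - 13\right) \left(- \frac{1}{66}\right) = \left(-963\right) \left(- \frac{1}{66}\right) = \frac{321}{22}$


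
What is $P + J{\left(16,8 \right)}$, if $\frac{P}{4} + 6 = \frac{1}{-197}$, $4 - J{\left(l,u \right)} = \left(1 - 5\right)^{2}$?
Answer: $- \frac{7096}{197} \approx -36.02$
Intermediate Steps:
$J{\left(l,u \right)} = -12$ ($J{\left(l,u \right)} = 4 - \left(1 - 5\right)^{2} = 4 - \left(-4\right)^{2} = 4 - 16 = -12$)
$P = - \frac{4732}{197}$ ($P = -24 + \frac{4}{-197} = -24 + 4 \left(- \frac{1}{197}\right) = -24 - \frac{4}{197} = - \frac{4732}{197} \approx -24.02$)
$P + J{\left(16,8 \right)} = - \frac{4732}{197} - 12 = - \frac{7096}{197}$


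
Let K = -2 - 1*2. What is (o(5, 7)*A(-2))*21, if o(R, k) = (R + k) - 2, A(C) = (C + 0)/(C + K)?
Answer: 70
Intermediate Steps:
K = -4 (K = -2 - 2 = -4)
A(C) = C/(-4 + C) (A(C) = (C + 0)/(C - 4) = C/(-4 + C))
o(R, k) = -2 + R + k
(o(5, 7)*A(-2))*21 = ((-2 + 5 + 7)*(-2/(-4 - 2)))*21 = (10*(-2/(-6)))*21 = (10*(-2*(-⅙)))*21 = (10*(⅓))*21 = (10/3)*21 = 70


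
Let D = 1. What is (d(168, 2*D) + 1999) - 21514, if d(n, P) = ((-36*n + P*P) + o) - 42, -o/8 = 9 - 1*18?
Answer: -25529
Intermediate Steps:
o = 72 (o = -8*(9 - 1*18) = -8*(9 - 18) = -8*(-9) = 72)
d(n, P) = 30 + P² - 36*n (d(n, P) = ((-36*n + P*P) + 72) - 42 = ((-36*n + P²) + 72) - 42 = ((P² - 36*n) + 72) - 42 = (72 + P² - 36*n) - 42 = 30 + P² - 36*n)
(d(168, 2*D) + 1999) - 21514 = ((30 + (2*1)² - 36*168) + 1999) - 21514 = ((30 + 2² - 6048) + 1999) - 21514 = ((30 + 4 - 6048) + 1999) - 21514 = (-6014 + 1999) - 21514 = -4015 - 21514 = -25529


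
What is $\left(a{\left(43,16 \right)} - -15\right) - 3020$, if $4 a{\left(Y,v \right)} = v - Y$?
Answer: $- \frac{12047}{4} \approx -3011.8$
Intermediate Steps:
$a{\left(Y,v \right)} = - \frac{Y}{4} + \frac{v}{4}$ ($a{\left(Y,v \right)} = \frac{v - Y}{4} = - \frac{Y}{4} + \frac{v}{4}$)
$\left(a{\left(43,16 \right)} - -15\right) - 3020 = \left(\left(\left(- \frac{1}{4}\right) 43 + \frac{1}{4} \cdot 16\right) - -15\right) - 3020 = \left(\left(- \frac{43}{4} + 4\right) + 15\right) - 3020 = \left(- \frac{27}{4} + 15\right) - 3020 = \frac{33}{4} - 3020 = - \frac{12047}{4}$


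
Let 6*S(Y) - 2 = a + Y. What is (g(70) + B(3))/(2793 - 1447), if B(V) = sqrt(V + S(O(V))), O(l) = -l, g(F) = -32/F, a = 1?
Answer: -8/23555 + sqrt(3)/1346 ≈ 0.00094718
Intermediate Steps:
S(Y) = 1/2 + Y/6 (S(Y) = 1/3 + (1 + Y)/6 = 1/3 + (1/6 + Y/6) = 1/2 + Y/6)
B(V) = sqrt(1/2 + 5*V/6) (B(V) = sqrt(V + (1/2 + (-V)/6)) = sqrt(V + (1/2 - V/6)) = sqrt(1/2 + 5*V/6))
(g(70) + B(3))/(2793 - 1447) = (-32/70 + sqrt(18 + 30*3)/6)/(2793 - 1447) = (-32*1/70 + sqrt(18 + 90)/6)/1346 = (-16/35 + sqrt(108)/6)*(1/1346) = (-16/35 + (6*sqrt(3))/6)*(1/1346) = (-16/35 + sqrt(3))*(1/1346) = -8/23555 + sqrt(3)/1346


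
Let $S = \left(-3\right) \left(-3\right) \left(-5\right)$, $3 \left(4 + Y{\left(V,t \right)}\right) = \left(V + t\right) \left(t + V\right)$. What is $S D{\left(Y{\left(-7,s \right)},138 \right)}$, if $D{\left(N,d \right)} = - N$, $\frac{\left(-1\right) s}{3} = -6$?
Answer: $1635$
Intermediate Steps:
$s = 18$ ($s = \left(-3\right) \left(-6\right) = 18$)
$Y{\left(V,t \right)} = -4 + \frac{\left(V + t\right)^{2}}{3}$ ($Y{\left(V,t \right)} = -4 + \frac{\left(V + t\right) \left(t + V\right)}{3} = -4 + \frac{\left(V + t\right) \left(V + t\right)}{3} = -4 + \frac{\left(V + t\right)^{2}}{3}$)
$S = -45$ ($S = 9 \left(-5\right) = -45$)
$S D{\left(Y{\left(-7,s \right)},138 \right)} = - 45 \left(- (-4 + \frac{\left(-7 + 18\right)^{2}}{3})\right) = - 45 \left(- (-4 + \frac{11^{2}}{3})\right) = - 45 \left(- (-4 + \frac{1}{3} \cdot 121)\right) = - 45 \left(- (-4 + \frac{121}{3})\right) = - 45 \left(\left(-1\right) \frac{109}{3}\right) = \left(-45\right) \left(- \frac{109}{3}\right) = 1635$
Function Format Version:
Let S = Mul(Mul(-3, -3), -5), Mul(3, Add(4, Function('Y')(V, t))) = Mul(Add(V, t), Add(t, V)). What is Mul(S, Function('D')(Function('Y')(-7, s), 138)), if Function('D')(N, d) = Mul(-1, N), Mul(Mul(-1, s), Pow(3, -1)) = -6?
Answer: 1635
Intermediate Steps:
s = 18 (s = Mul(-3, -6) = 18)
Function('Y')(V, t) = Add(-4, Mul(Rational(1, 3), Pow(Add(V, t), 2))) (Function('Y')(V, t) = Add(-4, Mul(Rational(1, 3), Mul(Add(V, t), Add(t, V)))) = Add(-4, Mul(Rational(1, 3), Mul(Add(V, t), Add(V, t)))) = Add(-4, Mul(Rational(1, 3), Pow(Add(V, t), 2))))
S = -45 (S = Mul(9, -5) = -45)
Mul(S, Function('D')(Function('Y')(-7, s), 138)) = Mul(-45, Mul(-1, Add(-4, Mul(Rational(1, 3), Pow(Add(-7, 18), 2))))) = Mul(-45, Mul(-1, Add(-4, Mul(Rational(1, 3), Pow(11, 2))))) = Mul(-45, Mul(-1, Add(-4, Mul(Rational(1, 3), 121)))) = Mul(-45, Mul(-1, Add(-4, Rational(121, 3)))) = Mul(-45, Mul(-1, Rational(109, 3))) = Mul(-45, Rational(-109, 3)) = 1635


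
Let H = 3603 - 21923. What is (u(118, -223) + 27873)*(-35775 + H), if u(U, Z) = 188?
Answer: -1517959795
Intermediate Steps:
H = -18320
(u(118, -223) + 27873)*(-35775 + H) = (188 + 27873)*(-35775 - 18320) = 28061*(-54095) = -1517959795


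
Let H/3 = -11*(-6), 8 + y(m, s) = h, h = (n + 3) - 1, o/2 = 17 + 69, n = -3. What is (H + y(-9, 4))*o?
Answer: 32508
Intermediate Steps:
o = 172 (o = 2*(17 + 69) = 2*86 = 172)
h = -1 (h = (-3 + 3) - 1 = 0 - 1 = -1)
y(m, s) = -9 (y(m, s) = -8 - 1 = -9)
H = 198 (H = 3*(-11*(-6)) = 3*66 = 198)
(H + y(-9, 4))*o = (198 - 9)*172 = 189*172 = 32508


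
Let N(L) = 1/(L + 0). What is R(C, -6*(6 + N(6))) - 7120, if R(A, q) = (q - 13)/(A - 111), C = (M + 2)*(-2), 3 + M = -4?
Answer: -719070/101 ≈ -7119.5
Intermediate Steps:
N(L) = 1/L
M = -7 (M = -3 - 4 = -7)
C = 10 (C = (-7 + 2)*(-2) = -5*(-2) = 10)
R(A, q) = (-13 + q)/(-111 + A)
R(C, -6*(6 + N(6))) - 7120 = (-13 - 6*(6 + 1/6))/(-111 + 10) - 7120 = (-13 - 6*(6 + 1/6))/(-101) - 7120 = -(-13 - 6*37/6)/101 - 7120 = -(-13 - 37)/101 - 7120 = -1/101*(-50) - 7120 = 50/101 - 7120 = -719070/101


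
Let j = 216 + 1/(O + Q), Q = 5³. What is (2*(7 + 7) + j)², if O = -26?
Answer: 583560649/9801 ≈ 59541.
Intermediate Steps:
Q = 125
j = 21385/99 (j = 216 + 1/(-26 + 125) = 216 + 1/99 = 21385/99 ≈ 216.01)
(2*(7 + 7) + j)² = (2*(7 + 7) + 21385/99)² = (2*14 + 21385/99)² = (28 + 21385/99)² = (24157/99)² = 583560649/9801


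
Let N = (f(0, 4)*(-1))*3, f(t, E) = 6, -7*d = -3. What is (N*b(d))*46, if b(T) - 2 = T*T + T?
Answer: -105984/49 ≈ -2162.9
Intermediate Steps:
d = 3/7 (d = -⅐*(-3) = 3/7 ≈ 0.42857)
b(T) = 2 + T + T² (b(T) = 2 + (T*T + T) = 2 + (T² + T) = 2 + (T + T²) = 2 + T + T²)
N = -18 (N = (6*(-1))*3 = -6*3 = -18)
(N*b(d))*46 = -18*(2 + 3/7 + (3/7)²)*46 = -18*(2 + 3/7 + 9/49)*46 = -18*128/49*46 = -2304/49*46 = -105984/49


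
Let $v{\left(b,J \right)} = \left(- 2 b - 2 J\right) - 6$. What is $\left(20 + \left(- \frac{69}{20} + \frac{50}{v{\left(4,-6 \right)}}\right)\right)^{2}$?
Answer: $\frac{28561}{400} \approx 71.402$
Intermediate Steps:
$v{\left(b,J \right)} = -6 - 2 J - 2 b$ ($v{\left(b,J \right)} = \left(- 2 J - 2 b\right) - 6 = -6 - 2 J - 2 b$)
$\left(20 + \left(- \frac{69}{20} + \frac{50}{v{\left(4,-6 \right)}}\right)\right)^{2} = \left(20 + \left(- \frac{69}{20} + \frac{50}{-6 - -12 - 8}\right)\right)^{2} = \left(20 + \left(\left(-69\right) \frac{1}{20} + \frac{50}{-6 + 12 - 8}\right)\right)^{2} = \left(20 + \left(- \frac{69}{20} + \frac{50}{-2}\right)\right)^{2} = \left(20 + \left(- \frac{69}{20} + 50 \left(- \frac{1}{2}\right)\right)\right)^{2} = \left(20 - \frac{569}{20}\right)^{2} = \left(- \frac{169}{20}\right)^{2} = \frac{28561}{400}$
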